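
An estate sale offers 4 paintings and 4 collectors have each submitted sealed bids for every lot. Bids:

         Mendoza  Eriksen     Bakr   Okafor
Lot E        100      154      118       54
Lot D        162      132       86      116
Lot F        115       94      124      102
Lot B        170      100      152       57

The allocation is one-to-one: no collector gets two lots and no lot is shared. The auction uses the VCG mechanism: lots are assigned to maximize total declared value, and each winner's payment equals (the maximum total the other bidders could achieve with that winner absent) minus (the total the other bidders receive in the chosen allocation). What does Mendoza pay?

Efficient allocation: Mendoza→Lot D ($162), Eriksen→Lot E ($154), Bakr→Lot B ($152), Okafor→Lot F ($102); total welfare W = $570.
Mendoza receives Lot D at value $162, so the others get W − 162 = $408.
Without Mendoza: best allocation of the remaining 3 bidders over all 4 lots is Eriksen→Lot E ($154), Bakr→Lot B ($152), Okafor→Lot D ($116), total $422.
VCG payment = (others' best without Mendoza) − (others' welfare with Mendoza) = 422 − 408 = $14.

Mendoza pays $14.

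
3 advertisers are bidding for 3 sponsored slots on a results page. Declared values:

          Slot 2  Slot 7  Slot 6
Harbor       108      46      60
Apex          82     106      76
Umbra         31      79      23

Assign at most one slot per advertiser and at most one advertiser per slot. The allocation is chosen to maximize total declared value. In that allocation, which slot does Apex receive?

Optimal: Harbor→Slot 2 ($108), Apex→Slot 6 ($76), Umbra→Slot 7 ($79) — total 108+76+79 = $263.
Max-entry greedy (repeatedly take the single best remaining cell) gives $237, worse by 26.
Apex's own top slot is Slot 7 ($106), but forcing Apex→Slot 7 and reassigning the rest optimally gives only $237 — worse by 26.

Apex receives Slot 6.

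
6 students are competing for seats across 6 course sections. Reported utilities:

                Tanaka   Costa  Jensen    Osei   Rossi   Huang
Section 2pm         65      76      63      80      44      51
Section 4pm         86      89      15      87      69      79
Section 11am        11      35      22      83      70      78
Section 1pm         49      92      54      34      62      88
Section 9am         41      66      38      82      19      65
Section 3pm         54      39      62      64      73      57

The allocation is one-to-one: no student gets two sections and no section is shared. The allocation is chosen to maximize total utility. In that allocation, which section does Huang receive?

Optimal: Tanaka→Section 4pm (86 points), Costa→Section 1pm (92 points), Jensen→Section 2pm (63 points), Osei→Section 9am (82 points), Rossi→Section 3pm (73 points), Huang→Section 11am (78 points) — total 86+92+63+82+73+78 = 474 points.
Column-greedy (each section in turn goes to its best remaining student) gives 412 points, worse by 62.
Swapping Rossi↔Tanaka (Rossi→Section 4pm 69 points, Tanaka→Section 3pm 54 points) loses 36.
Huang's own top section is Section 1pm (88 points), but forcing Huang→Section 1pm and reassigning the rest optimally gives only 464 points — worse by 10.

Huang receives Section 11am.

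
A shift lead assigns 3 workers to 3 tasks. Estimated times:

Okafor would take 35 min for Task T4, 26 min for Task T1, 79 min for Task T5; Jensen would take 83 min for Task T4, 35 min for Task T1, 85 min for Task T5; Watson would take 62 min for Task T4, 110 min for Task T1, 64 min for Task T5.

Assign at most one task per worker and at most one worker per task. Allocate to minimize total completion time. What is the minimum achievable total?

Minimum total: 134 min

Optimal: Okafor→Task T4 (35 min), Jensen→Task T1 (35 min), Watson→Task T5 (64 min) — total 35+35+64 = 134 min.
Min-entry greedy (repeatedly take the single cheapest remaining cell) gives 173 min, worse by 39.
Next-best assignment: Okafor→Task T1, Jensen→Task T4, Watson→Task T5 = 173 min.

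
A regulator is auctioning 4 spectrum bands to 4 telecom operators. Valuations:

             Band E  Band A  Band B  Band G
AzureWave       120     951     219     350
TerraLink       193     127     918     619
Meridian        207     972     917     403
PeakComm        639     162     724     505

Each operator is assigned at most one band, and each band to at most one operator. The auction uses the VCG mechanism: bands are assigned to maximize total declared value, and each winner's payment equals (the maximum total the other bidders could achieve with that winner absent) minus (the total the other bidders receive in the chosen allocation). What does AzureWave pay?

AzureWave pays $354M.

Efficient allocation: AzureWave→Band A ($951M), TerraLink→Band G ($619M), Meridian→Band B ($917M), PeakComm→Band E ($639M); total welfare W = $3126M.
AzureWave receives Band A at value $951M, so the others get W − 951 = $2175M.
Without AzureWave: best allocation of the remaining 3 bidders over all 4 bands is TerraLink→Band B ($918M), Meridian→Band A ($972M), PeakComm→Band E ($639M), total $2529M.
VCG payment = (others' best without AzureWave) − (others' welfare with AzureWave) = 2529 − 2175 = $354M.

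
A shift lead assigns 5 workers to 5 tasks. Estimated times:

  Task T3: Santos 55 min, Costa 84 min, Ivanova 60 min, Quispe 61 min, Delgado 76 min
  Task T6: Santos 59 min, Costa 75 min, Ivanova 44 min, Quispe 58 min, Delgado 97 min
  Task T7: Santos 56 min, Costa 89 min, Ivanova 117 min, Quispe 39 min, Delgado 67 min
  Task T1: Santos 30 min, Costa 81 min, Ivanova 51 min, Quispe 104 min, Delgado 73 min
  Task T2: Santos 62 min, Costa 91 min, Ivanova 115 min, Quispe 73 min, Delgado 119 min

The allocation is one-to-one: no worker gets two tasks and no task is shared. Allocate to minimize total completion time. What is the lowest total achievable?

This is a one-to-one assignment (minimum-cost bipartite matching).
Optimal: Santos→Task T1 (30 min), Costa→Task T2 (91 min), Ivanova→Task T6 (44 min), Quispe→Task T7 (39 min), Delgado→Task T3 (76 min) — total 30+91+44+39+76 = 280 min.
Row-greedy (each worker in turn takes its cheapest remaining task) gives 323 min, worse by 43.
Next-best assignment: Santos→Task T1, Costa→Task T2, Ivanova→Task T6, Quispe→Task T3, Delgado→Task T7 = 293 min.
No other one-to-one assignment undercuts 280 min.

Min total: 280 min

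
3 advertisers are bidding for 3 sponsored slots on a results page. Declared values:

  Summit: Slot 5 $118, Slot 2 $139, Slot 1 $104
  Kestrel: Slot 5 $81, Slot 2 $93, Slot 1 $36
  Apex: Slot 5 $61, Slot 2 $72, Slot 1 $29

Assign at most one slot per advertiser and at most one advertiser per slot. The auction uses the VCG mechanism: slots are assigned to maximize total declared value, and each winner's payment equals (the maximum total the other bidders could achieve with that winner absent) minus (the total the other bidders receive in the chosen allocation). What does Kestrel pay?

Kestrel pays $35.

Efficient allocation: Summit→Slot 1 ($104), Kestrel→Slot 2 ($93), Apex→Slot 5 ($61); total welfare W = $258.
Kestrel receives Slot 2 at value $93, so the others get W − 93 = $165.
Without Kestrel: best allocation of the remaining 2 bidders over all 3 slots is Summit→Slot 2 ($139), Apex→Slot 5 ($61), total $200.
VCG payment = (others' best without Kestrel) − (others' welfare with Kestrel) = 200 − 165 = $35.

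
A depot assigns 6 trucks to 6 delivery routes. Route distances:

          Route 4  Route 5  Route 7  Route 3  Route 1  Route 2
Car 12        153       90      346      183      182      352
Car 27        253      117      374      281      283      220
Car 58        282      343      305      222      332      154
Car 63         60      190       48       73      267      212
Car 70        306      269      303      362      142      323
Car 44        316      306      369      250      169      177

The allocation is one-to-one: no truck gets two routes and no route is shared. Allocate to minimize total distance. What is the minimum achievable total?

This is the linear assignment problem.
Optimal: Car 12→Route 4 (153 km), Car 27→Route 5 (117 km), Car 58→Route 3 (222 km), Car 63→Route 7 (48 km), Car 70→Route 1 (142 km), Car 44→Route 2 (177 km) — total 153+117+222+48+142+177 = 859 km.
Row-greedy (each truck in turn takes its cheapest remaining route) gives 1038 km, worse by 179.
Checked against all permutations: 859 km is optimal.

Min total: 859 km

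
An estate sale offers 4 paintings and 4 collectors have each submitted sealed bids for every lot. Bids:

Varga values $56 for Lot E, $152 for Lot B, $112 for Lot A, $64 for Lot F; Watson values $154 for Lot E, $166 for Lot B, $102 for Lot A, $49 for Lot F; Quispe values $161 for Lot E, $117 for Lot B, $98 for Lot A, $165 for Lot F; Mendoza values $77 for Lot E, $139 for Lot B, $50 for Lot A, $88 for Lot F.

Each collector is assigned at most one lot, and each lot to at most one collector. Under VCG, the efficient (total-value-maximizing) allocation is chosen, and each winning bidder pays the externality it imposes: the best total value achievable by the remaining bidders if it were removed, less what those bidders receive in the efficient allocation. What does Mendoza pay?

Mendoza pays $40.

Efficient allocation: Varga→Lot A ($112), Watson→Lot E ($154), Quispe→Lot F ($165), Mendoza→Lot B ($139); total welfare W = $570.
Mendoza receives Lot B at value $139, so the others get W − 139 = $431.
Without Mendoza: best allocation of the remaining 3 bidders over all 4 lots is Varga→Lot B ($152), Watson→Lot E ($154), Quispe→Lot F ($165), total $471.
VCG payment = (others' best without Mendoza) − (others' welfare with Mendoza) = 471 − 431 = $40.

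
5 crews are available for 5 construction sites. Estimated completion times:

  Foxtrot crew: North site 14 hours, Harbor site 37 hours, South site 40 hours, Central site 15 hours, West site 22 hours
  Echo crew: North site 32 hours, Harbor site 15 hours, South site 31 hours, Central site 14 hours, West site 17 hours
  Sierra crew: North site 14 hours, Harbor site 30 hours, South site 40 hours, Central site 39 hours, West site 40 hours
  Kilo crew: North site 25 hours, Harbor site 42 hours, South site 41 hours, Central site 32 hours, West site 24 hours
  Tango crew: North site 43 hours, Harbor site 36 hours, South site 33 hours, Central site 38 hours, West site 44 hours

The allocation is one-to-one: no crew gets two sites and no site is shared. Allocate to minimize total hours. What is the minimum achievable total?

Minimum total: 101 hours

Optimal: Foxtrot crew→Central site (15 hours), Echo crew→Harbor site (15 hours), Sierra crew→North site (14 hours), Kilo crew→West site (24 hours), Tango crew→South site (33 hours) — total 15+15+14+24+33 = 101 hours.
Column-greedy (each site in turn goes to its cheapest remaining crew) gives 134 hours, worse by 33.
Next-best assignment: Foxtrot crew→North site, Echo crew→Central site, Sierra crew→Harbor site, Kilo crew→West site, Tango crew→South site = 115 hours.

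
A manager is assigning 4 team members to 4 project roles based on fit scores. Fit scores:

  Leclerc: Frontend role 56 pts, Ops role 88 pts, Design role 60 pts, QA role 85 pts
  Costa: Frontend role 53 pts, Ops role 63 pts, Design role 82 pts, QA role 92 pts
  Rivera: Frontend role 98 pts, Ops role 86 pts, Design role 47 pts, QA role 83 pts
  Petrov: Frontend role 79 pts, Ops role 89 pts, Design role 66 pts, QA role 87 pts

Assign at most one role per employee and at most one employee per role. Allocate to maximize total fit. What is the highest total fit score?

Maximum total: 355 pts

Optimal: Leclerc→Ops role (88 pts), Costa→Design role (82 pts), Rivera→Frontend role (98 pts), Petrov→QA role (87 pts) — total 88+82+98+87 = 355 pts.
Column-greedy (each role in turn goes to its best remaining employee) gives 354 pts, worse by 1.
Swapping Rivera↔Leclerc (Rivera→Ops role 86 pts, Leclerc→Frontend role 56 pts) loses 44.
Checked against all permutations: 355 pts is optimal.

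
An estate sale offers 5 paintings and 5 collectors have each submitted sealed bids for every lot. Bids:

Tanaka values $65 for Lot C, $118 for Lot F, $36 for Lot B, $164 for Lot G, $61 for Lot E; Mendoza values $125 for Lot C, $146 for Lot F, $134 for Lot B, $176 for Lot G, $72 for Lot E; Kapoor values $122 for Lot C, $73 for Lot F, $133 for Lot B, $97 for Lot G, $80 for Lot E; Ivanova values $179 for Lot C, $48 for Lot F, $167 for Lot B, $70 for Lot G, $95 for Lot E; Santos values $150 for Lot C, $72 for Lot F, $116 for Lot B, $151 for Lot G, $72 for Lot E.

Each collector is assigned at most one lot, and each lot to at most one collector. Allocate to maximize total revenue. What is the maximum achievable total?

This is the linear assignment problem.
Optimal: Tanaka→Lot G ($164), Mendoza→Lot F ($146), Kapoor→Lot E ($80), Ivanova→Lot B ($167), Santos→Lot C ($150) — total 164+146+80+167+150 = $707.
Row-greedy (each collector in turn takes its best remaining lot) gives $694, worse by 13.

Max total: $707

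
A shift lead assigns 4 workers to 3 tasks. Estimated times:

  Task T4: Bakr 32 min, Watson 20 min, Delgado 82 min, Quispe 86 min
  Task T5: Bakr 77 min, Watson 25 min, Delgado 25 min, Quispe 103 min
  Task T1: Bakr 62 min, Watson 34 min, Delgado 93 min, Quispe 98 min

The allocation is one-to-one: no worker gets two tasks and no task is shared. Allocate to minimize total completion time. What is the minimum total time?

This is the linear assignment problem.
Optimal: Bakr→Task T4 (32 min), Delgado→Task T5 (25 min), Watson→Task T1 (34 min) — total 32+25+34 = 91 min.
Min-entry greedy (repeatedly take the single cheapest remaining cell) gives 107 min, worse by 16.

Min total: 91 min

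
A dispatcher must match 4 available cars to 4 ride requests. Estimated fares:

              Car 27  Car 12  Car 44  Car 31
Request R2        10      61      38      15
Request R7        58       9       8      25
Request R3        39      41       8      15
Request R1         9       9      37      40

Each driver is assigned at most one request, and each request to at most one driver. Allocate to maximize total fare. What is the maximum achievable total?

Maximum total: $177

Optimal: Car 27→Request R7 ($58), Car 12→Request R3 ($41), Car 44→Request R2 ($38), Car 31→Request R1 ($40) — total 58+41+38+40 = $177.
Max-entry greedy (repeatedly take the single best remaining cell) gives $167, worse by 10.
Swapping Car 44↔Car 27 (Car 44→Request R7 $8, Car 27→Request R2 $10) loses 78.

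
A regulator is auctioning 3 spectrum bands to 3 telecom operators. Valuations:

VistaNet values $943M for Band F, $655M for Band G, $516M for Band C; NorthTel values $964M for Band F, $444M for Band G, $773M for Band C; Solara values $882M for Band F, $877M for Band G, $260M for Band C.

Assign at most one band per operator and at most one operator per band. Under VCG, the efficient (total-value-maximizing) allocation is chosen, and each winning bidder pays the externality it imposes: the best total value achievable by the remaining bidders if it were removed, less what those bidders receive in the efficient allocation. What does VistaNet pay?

VistaNet pays $191M.

Efficient allocation: VistaNet→Band F ($943M), NorthTel→Band C ($773M), Solara→Band G ($877M); total welfare W = $2593M.
VistaNet receives Band F at value $943M, so the others get W − 943 = $1650M.
Without VistaNet: best allocation of the remaining 2 bidders over all 3 bands is NorthTel→Band F ($964M), Solara→Band G ($877M), total $1841M.
VCG payment = (others' best without VistaNet) − (others' welfare with VistaNet) = 1841 − 1650 = $191M.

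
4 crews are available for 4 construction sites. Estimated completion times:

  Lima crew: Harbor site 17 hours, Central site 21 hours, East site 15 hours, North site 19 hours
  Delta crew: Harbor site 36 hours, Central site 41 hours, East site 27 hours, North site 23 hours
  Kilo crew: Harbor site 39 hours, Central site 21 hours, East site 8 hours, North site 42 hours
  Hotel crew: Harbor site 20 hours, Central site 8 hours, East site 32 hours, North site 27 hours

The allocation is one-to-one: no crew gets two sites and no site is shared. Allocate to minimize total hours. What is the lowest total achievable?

Min total: 56 hours

Optimal: Lima crew→Harbor site (17 hours), Delta crew→North site (23 hours), Kilo crew→East site (8 hours), Hotel crew→Central site (8 hours) — total 17+23+8+8 = 56 hours.
Row-greedy (each crew in turn takes its cheapest remaining site) gives 79 hours, worse by 23.
Next-best assignment: Lima crew→North site, Delta crew→Harbor site, Kilo crew→East site, Hotel crew→Central site = 71 hours.
Checked against all permutations: 56 hours is optimal.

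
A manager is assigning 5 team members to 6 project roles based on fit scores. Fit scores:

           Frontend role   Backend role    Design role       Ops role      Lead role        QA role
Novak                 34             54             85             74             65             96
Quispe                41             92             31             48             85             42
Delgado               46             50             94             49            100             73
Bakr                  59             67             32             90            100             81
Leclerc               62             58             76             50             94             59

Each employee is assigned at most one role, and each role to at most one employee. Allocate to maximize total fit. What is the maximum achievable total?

Optimal: Novak→QA role (96 pts), Quispe→Backend role (92 pts), Delgado→Design role (94 pts), Bakr→Ops role (90 pts), Leclerc→Lead role (94 pts) — total 96+92+94+90+94 = 466 pts.
Column-greedy (each role in turn goes to its best remaining employee) gives 403 pts, worse by 63.
Every other assignment is strictly worse.

Max total: 466 pts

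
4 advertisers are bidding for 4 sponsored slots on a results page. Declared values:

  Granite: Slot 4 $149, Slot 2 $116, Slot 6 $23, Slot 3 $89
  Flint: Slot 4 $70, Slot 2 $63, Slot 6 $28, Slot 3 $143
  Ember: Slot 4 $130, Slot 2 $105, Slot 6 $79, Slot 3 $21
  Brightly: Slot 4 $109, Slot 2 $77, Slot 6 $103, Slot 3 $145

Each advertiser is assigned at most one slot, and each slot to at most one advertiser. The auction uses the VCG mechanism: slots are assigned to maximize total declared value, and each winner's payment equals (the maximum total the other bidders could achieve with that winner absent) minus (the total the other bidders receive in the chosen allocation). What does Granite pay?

Efficient allocation: Granite→Slot 4 ($149), Flint→Slot 3 ($143), Ember→Slot 2 ($105), Brightly→Slot 6 ($103); total welfare W = $500.
Granite receives Slot 4 at value $149, so the others get W − 149 = $351.
Without Granite: best allocation of the remaining 3 bidders over all 4 slots is Flint→Slot 3 ($143), Ember→Slot 4 ($130), Brightly→Slot 6 ($103), total $376.
VCG payment = (others' best without Granite) − (others' welfare with Granite) = 376 − 351 = $25.

Granite pays $25.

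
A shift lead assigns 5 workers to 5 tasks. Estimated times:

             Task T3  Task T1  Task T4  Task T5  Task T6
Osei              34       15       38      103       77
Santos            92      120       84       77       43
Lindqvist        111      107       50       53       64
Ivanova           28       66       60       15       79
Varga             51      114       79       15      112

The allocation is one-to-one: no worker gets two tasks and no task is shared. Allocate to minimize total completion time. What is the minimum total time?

Optimal: Osei→Task T1 (15 min), Santos→Task T6 (43 min), Lindqvist→Task T4 (50 min), Ivanova→Task T3 (28 min), Varga→Task T5 (15 min) — total 15+43+50+28+15 = 151 min.
Min-entry greedy (repeatedly take the single cheapest remaining cell) gives 174 min, worse by 23.
Next-best assignment: Osei→Task T1, Santos→Task T6, Lindqvist→Task T4, Ivanova→Task T5, Varga→Task T3 = 174 min.

Min total: 151 min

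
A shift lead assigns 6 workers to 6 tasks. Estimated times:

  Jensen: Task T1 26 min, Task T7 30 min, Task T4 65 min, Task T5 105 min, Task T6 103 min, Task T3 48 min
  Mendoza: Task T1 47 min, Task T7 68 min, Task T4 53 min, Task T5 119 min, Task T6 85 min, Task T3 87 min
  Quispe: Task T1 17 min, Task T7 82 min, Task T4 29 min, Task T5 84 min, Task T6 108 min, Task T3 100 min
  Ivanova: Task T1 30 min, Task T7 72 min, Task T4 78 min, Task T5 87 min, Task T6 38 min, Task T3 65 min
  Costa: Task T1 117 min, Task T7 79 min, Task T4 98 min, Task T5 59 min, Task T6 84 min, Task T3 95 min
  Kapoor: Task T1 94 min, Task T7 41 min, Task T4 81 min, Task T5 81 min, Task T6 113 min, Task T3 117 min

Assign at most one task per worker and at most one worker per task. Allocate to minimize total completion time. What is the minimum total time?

This is the linear assignment problem.
Optimal: Jensen→Task T3 (48 min), Mendoza→Task T4 (53 min), Quispe→Task T1 (17 min), Ivanova→Task T6 (38 min), Costa→Task T5 (59 min), Kapoor→Task T7 (41 min) — total 48+53+17+38+59+41 = 256 min.

Min total: 256 min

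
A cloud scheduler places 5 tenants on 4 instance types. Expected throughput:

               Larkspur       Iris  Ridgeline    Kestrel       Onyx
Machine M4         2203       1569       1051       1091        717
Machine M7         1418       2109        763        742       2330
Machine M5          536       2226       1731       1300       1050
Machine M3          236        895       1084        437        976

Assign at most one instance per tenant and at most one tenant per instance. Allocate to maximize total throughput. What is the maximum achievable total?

This is the linear assignment problem.
Optimal: Larkspur→Machine M4 (2203 ops/s), Onyx→Machine M7 (2330 ops/s), Iris→Machine M5 (2226 ops/s), Ridgeline→Machine M3 (1084 ops/s) — total 2203+2330+2226+1084 = 7843 ops/s.
Row-greedy (each tenant in turn takes its best remaining instance) gives 6255 ops/s, worse by 1588.
Next-best assignment: Larkspur→Machine M4, Onyx→Machine M7, Iris→Machine M5, Kestrel→Machine M3 = 7196 ops/s.
Swapping Onyx↔Larkspur (Onyx→Machine M4 717 ops/s, Larkspur→Machine M7 1418 ops/s) loses 2398.
Every other assignment is strictly worse.

Maximum total: 7843 ops/s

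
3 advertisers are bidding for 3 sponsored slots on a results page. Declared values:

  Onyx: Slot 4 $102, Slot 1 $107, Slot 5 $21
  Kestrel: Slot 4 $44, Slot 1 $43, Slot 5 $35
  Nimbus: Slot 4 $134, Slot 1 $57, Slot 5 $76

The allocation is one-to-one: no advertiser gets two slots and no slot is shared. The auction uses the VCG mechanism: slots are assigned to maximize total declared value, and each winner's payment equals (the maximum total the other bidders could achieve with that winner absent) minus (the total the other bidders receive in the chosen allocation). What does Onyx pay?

Onyx pays $8.

Efficient allocation: Onyx→Slot 1 ($107), Kestrel→Slot 5 ($35), Nimbus→Slot 4 ($134); total welfare W = $276.
Onyx receives Slot 1 at value $107, so the others get W − 107 = $169.
Without Onyx: best allocation of the remaining 2 bidders over all 3 slots is Kestrel→Slot 1 ($43), Nimbus→Slot 4 ($134), total $177.
VCG payment = (others' best without Onyx) − (others' welfare with Onyx) = 177 − 169 = $8.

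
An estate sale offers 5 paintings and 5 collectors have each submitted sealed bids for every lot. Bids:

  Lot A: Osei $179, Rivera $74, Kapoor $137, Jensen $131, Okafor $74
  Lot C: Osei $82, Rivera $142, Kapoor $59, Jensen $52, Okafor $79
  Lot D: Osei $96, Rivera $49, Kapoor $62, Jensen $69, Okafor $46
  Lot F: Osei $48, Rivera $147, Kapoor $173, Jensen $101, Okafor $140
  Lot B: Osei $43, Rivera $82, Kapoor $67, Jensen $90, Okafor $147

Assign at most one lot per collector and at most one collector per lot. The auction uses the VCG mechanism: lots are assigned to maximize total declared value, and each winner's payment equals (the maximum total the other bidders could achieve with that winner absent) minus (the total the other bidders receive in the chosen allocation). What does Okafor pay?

Efficient allocation: Osei→Lot A ($179), Rivera→Lot C ($142), Kapoor→Lot F ($173), Jensen→Lot D ($69), Okafor→Lot B ($147); total welfare W = $710.
Okafor receives Lot B at value $147, so the others get W − 147 = $563.
Without Okafor: best allocation of the remaining 4 bidders over all 5 lots is Osei→Lot A ($179), Rivera→Lot C ($142), Kapoor→Lot F ($173), Jensen→Lot B ($90), total $584.
VCG payment = (others' best without Okafor) − (others' welfare with Okafor) = 584 − 563 = $21.

Okafor pays $21.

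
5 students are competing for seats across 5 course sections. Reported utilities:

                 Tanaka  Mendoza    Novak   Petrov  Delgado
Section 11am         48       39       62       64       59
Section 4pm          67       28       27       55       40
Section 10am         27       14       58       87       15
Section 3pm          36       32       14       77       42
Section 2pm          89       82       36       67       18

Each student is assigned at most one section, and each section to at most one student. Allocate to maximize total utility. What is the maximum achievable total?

Optimal: Tanaka→Section 4pm (67 points), Mendoza→Section 2pm (82 points), Novak→Section 10am (58 points), Petrov→Section 3pm (77 points), Delgado→Section 11am (59 points) — total 67+82+58+77+59 = 343 points.
Max-entry greedy (repeatedly take the single best remaining cell) gives 308 points, worse by 35.
No other one-to-one assignment exceeds 343 points.

Max total: 343 points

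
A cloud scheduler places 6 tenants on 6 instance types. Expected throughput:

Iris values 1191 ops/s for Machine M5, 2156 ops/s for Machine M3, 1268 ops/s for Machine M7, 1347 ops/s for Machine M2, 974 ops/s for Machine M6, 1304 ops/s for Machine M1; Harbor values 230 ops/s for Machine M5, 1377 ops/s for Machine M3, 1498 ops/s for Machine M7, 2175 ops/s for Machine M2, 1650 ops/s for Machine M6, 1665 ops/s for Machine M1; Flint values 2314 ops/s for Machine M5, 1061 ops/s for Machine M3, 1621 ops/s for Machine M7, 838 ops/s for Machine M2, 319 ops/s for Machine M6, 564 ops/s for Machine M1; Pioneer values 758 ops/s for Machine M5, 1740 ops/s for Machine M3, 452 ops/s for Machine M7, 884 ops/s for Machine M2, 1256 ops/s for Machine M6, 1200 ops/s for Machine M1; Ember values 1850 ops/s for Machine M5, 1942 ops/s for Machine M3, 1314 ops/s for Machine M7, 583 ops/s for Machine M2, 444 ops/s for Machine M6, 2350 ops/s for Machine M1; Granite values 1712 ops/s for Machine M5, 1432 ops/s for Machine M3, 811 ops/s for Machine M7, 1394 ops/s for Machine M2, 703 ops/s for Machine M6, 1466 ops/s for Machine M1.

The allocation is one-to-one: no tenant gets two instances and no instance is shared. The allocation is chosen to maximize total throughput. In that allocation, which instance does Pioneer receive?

This is the linear assignment problem.
Optimal: Iris→Machine M3 (2156 ops/s), Harbor→Machine M2 (2175 ops/s), Flint→Machine M7 (1621 ops/s), Pioneer→Machine M6 (1256 ops/s), Ember→Machine M1 (2350 ops/s), Granite→Machine M5 (1712 ops/s) — total 2156+2175+1621+1256+2350+1712 = 11270 ops/s.
Max-entry greedy (repeatedly take the single best remaining cell) gives 11062 ops/s, worse by 208.
Next-best assignment: Iris→Machine M3, Harbor→Machine M2, Flint→Machine M5, Pioneer→Machine M6, Ember→Machine M1, Granite→Machine M7 = 11062 ops/s.
Swapping Pioneer↔Iris (Pioneer→Machine M3 1740 ops/s, Iris→Machine M6 974 ops/s) loses 698.
No other one-to-one assignment exceeds 11270 ops/s.
Pioneer's own top instance is Machine M3 (1740 ops/s), but forcing Pioneer→Machine M3 and reassigning the rest optimally gives only 10716 ops/s — worse by 554.

Pioneer receives Machine M6.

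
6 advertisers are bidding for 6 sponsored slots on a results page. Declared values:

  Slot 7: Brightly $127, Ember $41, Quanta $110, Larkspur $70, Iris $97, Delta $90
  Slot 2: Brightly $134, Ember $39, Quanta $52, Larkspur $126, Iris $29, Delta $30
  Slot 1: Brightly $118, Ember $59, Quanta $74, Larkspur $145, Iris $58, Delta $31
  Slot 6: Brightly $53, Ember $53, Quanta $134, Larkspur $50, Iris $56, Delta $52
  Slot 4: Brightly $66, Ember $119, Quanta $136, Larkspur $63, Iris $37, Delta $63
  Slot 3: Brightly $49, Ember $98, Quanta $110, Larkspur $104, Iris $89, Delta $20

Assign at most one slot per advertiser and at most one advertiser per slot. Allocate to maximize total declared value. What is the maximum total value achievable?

Maximum total: $711

Optimal: Brightly→Slot 2 ($134), Ember→Slot 4 ($119), Quanta→Slot 6 ($134), Larkspur→Slot 1 ($145), Iris→Slot 3 ($89), Delta→Slot 7 ($90) — total 134+119+134+145+89+90 = $711.
Max-entry greedy (repeatedly take the single best remaining cell) gives $662, worse by 49.
Swapping Ember↔Iris (Ember→Slot 3 $98, Iris→Slot 4 $37) loses 73.
Checked against all permutations: $711 is optimal.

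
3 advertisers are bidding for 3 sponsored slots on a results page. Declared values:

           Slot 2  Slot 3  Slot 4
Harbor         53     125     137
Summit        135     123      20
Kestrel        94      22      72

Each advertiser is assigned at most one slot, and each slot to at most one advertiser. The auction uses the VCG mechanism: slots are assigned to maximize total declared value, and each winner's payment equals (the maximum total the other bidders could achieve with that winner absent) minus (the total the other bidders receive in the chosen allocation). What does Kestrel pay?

Kestrel pays $12.

Efficient allocation: Harbor→Slot 4 ($137), Summit→Slot 3 ($123), Kestrel→Slot 2 ($94); total welfare W = $354.
Kestrel receives Slot 2 at value $94, so the others get W − 94 = $260.
Without Kestrel: best allocation of the remaining 2 bidders over all 3 slots is Harbor→Slot 4 ($137), Summit→Slot 2 ($135), total $272.
VCG payment = (others' best without Kestrel) − (others' welfare with Kestrel) = 272 − 260 = $12.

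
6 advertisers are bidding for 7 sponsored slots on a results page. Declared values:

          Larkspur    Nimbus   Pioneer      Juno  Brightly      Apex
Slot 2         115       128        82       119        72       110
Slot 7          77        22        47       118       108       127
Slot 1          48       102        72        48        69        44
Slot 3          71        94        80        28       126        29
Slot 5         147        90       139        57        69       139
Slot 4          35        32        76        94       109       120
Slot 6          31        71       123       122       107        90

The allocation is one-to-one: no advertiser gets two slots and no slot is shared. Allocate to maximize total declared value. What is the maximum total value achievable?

Max total: $762

This is a one-to-one assignment (maximum-weight bipartite matching).
Optimal: Larkspur→Slot 5 ($147), Nimbus→Slot 2 ($128), Pioneer→Slot 6 ($123), Juno→Slot 7 ($118), Brightly→Slot 3 ($126), Apex→Slot 4 ($120) — total 147+128+123+118+126+120 = $762.
Max-entry greedy (repeatedly take the single best remaining cell) gives $745, worse by 17.
Swapping Apex↔Nimbus (Apex→Slot 2 $110, Nimbus→Slot 4 $32) loses 106.
No other one-to-one assignment exceeds $762.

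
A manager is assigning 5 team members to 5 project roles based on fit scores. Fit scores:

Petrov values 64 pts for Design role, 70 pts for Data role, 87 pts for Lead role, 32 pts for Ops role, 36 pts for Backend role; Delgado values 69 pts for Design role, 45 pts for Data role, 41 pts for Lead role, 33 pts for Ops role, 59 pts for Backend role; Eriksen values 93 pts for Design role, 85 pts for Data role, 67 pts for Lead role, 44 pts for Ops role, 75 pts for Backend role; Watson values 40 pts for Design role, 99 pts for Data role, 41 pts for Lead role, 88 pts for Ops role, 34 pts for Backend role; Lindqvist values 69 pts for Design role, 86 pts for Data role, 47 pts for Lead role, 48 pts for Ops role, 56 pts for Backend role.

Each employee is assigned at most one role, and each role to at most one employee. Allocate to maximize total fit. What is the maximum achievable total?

Maximum total: 413 pts

Optimal: Petrov→Lead role (87 pts), Delgado→Backend role (59 pts), Eriksen→Design role (93 pts), Watson→Ops role (88 pts), Lindqvist→Data role (86 pts) — total 87+59+93+88+86 = 413 pts.
Row-greedy (each employee in turn takes its best remaining role) gives 385 pts, worse by 28.
Next-best assignment: Petrov→Lead role, Delgado→Design role, Eriksen→Backend role, Watson→Ops role, Lindqvist→Data role = 405 pts.
Swapping Eriksen↔Delgado (Eriksen→Backend role 75 pts, Delgado→Design role 69 pts) loses 8.
No other one-to-one assignment exceeds 413 pts.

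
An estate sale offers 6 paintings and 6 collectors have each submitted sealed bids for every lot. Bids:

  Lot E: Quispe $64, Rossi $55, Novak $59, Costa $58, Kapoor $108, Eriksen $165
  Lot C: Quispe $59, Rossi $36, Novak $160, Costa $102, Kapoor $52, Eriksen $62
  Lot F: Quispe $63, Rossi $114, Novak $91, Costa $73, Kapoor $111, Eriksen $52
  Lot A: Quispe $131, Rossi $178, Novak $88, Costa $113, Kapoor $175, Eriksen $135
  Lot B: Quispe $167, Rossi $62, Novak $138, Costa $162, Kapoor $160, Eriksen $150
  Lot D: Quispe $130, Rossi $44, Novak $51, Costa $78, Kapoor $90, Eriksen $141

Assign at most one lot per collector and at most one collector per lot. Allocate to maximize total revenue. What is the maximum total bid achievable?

Max total: $906

Treat this as an assignment problem: match each collector to one lot.
Optimal: Quispe→Lot D ($130), Rossi→Lot F ($114), Novak→Lot C ($160), Costa→Lot B ($162), Kapoor→Lot A ($175), Eriksen→Lot E ($165) — total 130+114+160+162+175+165 = $906.
Swapping Rossi↔Costa (Rossi→Lot B $62, Costa→Lot F $73) loses 141.
Checked against all permutations: $906 is optimal.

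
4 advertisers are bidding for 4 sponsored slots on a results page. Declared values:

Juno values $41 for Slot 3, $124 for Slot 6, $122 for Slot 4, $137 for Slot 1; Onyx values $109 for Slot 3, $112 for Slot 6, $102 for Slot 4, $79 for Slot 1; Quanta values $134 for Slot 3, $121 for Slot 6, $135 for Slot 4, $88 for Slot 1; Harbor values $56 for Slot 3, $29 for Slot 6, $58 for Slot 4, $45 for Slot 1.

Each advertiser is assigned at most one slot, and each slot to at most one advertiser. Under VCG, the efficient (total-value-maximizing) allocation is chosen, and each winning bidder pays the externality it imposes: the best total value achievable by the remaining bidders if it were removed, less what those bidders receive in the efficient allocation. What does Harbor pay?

Harbor pays $1.

Efficient allocation: Juno→Slot 1 ($137), Onyx→Slot 6 ($112), Quanta→Slot 3 ($134), Harbor→Slot 4 ($58); total welfare W = $441.
Harbor receives Slot 4 at value $58, so the others get W − 58 = $383.
Without Harbor: best allocation of the remaining 3 bidders over all 4 slots is Juno→Slot 1 ($137), Onyx→Slot 6 ($112), Quanta→Slot 4 ($135), total $384.
VCG payment = (others' best without Harbor) − (others' welfare with Harbor) = 384 − 383 = $1.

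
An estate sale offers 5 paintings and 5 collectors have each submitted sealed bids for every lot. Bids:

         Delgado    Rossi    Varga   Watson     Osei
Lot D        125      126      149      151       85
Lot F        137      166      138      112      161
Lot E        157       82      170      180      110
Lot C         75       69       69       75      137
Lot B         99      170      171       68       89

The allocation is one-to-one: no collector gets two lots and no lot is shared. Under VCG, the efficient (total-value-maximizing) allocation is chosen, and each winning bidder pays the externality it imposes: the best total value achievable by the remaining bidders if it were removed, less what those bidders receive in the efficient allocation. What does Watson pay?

Efficient allocation: Delgado→Lot E ($157), Rossi→Lot F ($166), Varga→Lot B ($171), Watson→Lot D ($151), Osei→Lot C ($137); total welfare W = $782.
Watson receives Lot D at value $151, so the others get W − 151 = $631.
Without Watson: best allocation of the remaining 4 bidders over all 5 lots is Delgado→Lot E ($157), Rossi→Lot B ($170), Varga→Lot D ($149), Osei→Lot F ($161), total $637.
VCG payment = (others' best without Watson) − (others' welfare with Watson) = 637 − 631 = $6.

Watson pays $6.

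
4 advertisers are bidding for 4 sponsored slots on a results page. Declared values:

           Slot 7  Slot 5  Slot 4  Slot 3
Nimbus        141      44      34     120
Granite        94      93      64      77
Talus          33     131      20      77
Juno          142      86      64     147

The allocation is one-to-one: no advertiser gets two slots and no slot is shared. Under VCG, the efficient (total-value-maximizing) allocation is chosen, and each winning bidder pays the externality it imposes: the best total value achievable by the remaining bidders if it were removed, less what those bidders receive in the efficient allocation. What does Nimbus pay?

Nimbus pays $30.

Efficient allocation: Nimbus→Slot 7 ($141), Granite→Slot 4 ($64), Talus→Slot 5 ($131), Juno→Slot 3 ($147); total welfare W = $483.
Nimbus receives Slot 7 at value $141, so the others get W − 141 = $342.
Without Nimbus: best allocation of the remaining 3 bidders over all 4 slots is Granite→Slot 7 ($94), Talus→Slot 5 ($131), Juno→Slot 3 ($147), total $372.
VCG payment = (others' best without Nimbus) − (others' welfare with Nimbus) = 372 − 342 = $30.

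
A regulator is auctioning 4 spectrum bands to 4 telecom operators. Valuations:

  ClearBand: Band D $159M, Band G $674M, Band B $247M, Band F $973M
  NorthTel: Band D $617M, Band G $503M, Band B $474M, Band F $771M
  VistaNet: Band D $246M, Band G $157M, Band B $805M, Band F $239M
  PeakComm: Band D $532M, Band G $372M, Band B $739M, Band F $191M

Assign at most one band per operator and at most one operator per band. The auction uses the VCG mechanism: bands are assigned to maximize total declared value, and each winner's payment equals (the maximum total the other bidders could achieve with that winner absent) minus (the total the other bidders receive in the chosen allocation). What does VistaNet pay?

VistaNet pays $321M.

Efficient allocation: ClearBand→Band F ($973M), NorthTel→Band G ($503M), VistaNet→Band B ($805M), PeakComm→Band D ($532M); total welfare W = $2813M.
VistaNet receives Band B at value $805M, so the others get W − 805 = $2008M.
Without VistaNet: best allocation of the remaining 3 bidders over all 4 bands is ClearBand→Band F ($973M), NorthTel→Band D ($617M), PeakComm→Band B ($739M), total $2329M.
VCG payment = (others' best without VistaNet) − (others' welfare with VistaNet) = 2329 − 2008 = $321M.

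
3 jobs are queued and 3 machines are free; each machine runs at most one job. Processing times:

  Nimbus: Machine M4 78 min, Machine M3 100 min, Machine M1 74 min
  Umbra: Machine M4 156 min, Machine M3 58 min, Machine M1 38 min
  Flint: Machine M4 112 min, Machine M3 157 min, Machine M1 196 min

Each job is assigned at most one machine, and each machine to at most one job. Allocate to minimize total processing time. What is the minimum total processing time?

Minimum total: 244 min

This is the linear assignment problem.
Optimal: Nimbus→Machine M1 (74 min), Umbra→Machine M3 (58 min), Flint→Machine M4 (112 min) — total 74+58+112 = 244 min.
Column-greedy (each machine in turn goes to its cheapest remaining job) gives 332 min, worse by 88.
Next-best assignment: Nimbus→Machine M3, Umbra→Machine M1, Flint→Machine M4 = 250 min.
No other one-to-one assignment undercuts 244 min.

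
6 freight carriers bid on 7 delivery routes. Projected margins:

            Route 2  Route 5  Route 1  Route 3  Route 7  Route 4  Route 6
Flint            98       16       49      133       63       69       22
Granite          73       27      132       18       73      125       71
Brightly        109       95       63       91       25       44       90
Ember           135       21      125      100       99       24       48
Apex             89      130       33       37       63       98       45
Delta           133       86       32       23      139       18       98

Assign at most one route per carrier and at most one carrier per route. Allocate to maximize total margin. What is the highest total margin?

Max total: $761k

Optimal: Flint→Route 3 ($133k), Granite→Route 4 ($125k), Brightly→Route 2 ($109k), Ember→Route 1 ($125k), Apex→Route 5 ($130k), Delta→Route 7 ($139k) — total 133+125+109+125+130+139 = $761k.
Max-entry greedy (repeatedly take the single best remaining cell) gives $759k, worse by 2.
Next-best assignment: Flint→Route 3, Granite→Route 1, Brightly→Route 6, Ember→Route 2, Apex→Route 5, Delta→Route 7 = $759k.
Checked against all permutations: $761k is optimal.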